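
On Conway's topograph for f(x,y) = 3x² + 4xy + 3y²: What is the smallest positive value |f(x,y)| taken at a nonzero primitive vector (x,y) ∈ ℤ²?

translate: b→-2 (≡4 mod 6), so (3,4,3)→(3,-2,2)
flip: (3,-2,2)→(2,2,3)
reduced (well bottom): (2,2,3) with a≤c, −a<b≤a
well minimum = a = 2

2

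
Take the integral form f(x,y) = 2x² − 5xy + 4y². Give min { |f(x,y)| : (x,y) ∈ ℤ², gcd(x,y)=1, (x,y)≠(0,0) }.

translate: b→-1 (≡-5 mod 4), so (2,-5,4)→(2,-1,1)
flip: (2,-1,1)→(1,1,2)
reduced (well bottom): (1,1,2) with a≤c, −a<b≤a
well minimum = a = 1

1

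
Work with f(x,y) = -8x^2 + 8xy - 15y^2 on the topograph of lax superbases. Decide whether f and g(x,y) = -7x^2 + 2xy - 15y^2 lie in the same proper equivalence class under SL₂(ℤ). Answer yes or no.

D₁ = -416, D₂ = -416
f is negative-definite; reduce −f:
−f: translate: b→8 (≡-8 mod 16), so (8,-8,15)→(8,8,15)
−f: reduced (well bottom): (8,8,15) with a≤c, −a<b≤a
flip sign back: reduced form of f is (-8,-8,-15)
g is negative-definite; reduce −g:
−g: reduced (well bottom): (7,-2,15) with a≤c, −a<b≤a
flip sign back: reduced form of g is (-7,2,-15)
reduced forms (-8, -8, -15) vs (-7, 2, -15) ⇒ inequivalent

no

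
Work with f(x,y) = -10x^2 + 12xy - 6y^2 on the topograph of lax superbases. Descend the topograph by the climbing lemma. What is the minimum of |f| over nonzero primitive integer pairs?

translate: b→8 (≡-12 mod 20), so (10,-12,6)→(10,8,4)
flip: (10,8,4)→(4,-8,10)
translate: b→0 (≡-8 mod 8), so (4,-8,10)→(4,0,6)
reduced (well bottom): (4,0,6) with a≤c, −a<b≤a
well minimum |f| = |-4| = 4 (negative-definite)

4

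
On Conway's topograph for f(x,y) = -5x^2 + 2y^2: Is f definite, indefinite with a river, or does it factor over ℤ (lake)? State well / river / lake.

D = b²−4ac = 0² − 4·(-5)·2 = 40
D > 0 non-square ⇒ indefinite ⇒ periodic river

river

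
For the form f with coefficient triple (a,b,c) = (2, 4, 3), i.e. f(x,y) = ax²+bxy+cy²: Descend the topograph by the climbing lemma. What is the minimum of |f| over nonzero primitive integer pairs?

translate: b→0 (≡4 mod 4), so (2,4,3)→(2,0,1)
flip: (2,0,1)→(1,0,2)
reduced (well bottom): (1,0,2) with a≤c, −a<b≤a
well minimum = a = 1

1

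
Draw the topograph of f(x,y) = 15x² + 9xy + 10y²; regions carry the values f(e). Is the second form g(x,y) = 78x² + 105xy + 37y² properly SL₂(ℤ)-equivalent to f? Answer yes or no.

D₁ = -519, D₂ = -519
f: flip: (15,9,10)→(10,-9,15)
f: reduced (well bottom): (10,-9,15) with a≤c, −a<b≤a
g: translate: b→-51 (≡105 mod 156), so (78,105,37)→(78,-51,10)
g: flip: (78,-51,10)→(10,51,78)
g: translate: b→-9 (≡51 mod 20), so (10,51,78)→(10,-9,15)
g: reduced (well bottom): (10,-9,15) with a≤c, −a<b≤a
reduced forms (10, -9, 15) vs (10, -9, 15) ⇒ equivalent

yes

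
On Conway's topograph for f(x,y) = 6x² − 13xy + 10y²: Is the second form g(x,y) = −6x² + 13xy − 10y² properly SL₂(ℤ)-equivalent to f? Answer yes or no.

D₁ = -71, D₂ = -71
f: translate: b→-1 (≡-13 mod 12), so (6,-13,10)→(6,-1,3)
f: flip: (6,-1,3)→(3,1,6)
f: reduced (well bottom): (3,1,6) with a≤c, −a<b≤a
g is negative-definite; reduce −g:
−g: translate: b→-1 (≡-13 mod 12), so (6,-13,10)→(6,-1,3)
−g: flip: (6,-1,3)→(3,1,6)
−g: reduced (well bottom): (3,1,6) with a≤c, −a<b≤a
flip sign back: reduced form of g is (-3,-1,-6)
reduced forms (3, 1, 6) vs (-3, -1, -6) ⇒ inequivalent

no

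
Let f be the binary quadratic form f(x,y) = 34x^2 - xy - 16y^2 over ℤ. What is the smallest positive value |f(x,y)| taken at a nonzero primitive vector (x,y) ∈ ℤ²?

descent: ρ → (-16,33,17)  [lands on river]
river: ρ → (17,35,-14)
river: ρ → (-14,21,31)
river: ρ → (31,41,-4)
river: ρ → (-4,39,41)
river: ρ → (41,43,-2)
river: ρ → (-2,45,19)
river: ρ → (19,31,-16)
closes: descent 1, river 8
min |a| on river = 2

2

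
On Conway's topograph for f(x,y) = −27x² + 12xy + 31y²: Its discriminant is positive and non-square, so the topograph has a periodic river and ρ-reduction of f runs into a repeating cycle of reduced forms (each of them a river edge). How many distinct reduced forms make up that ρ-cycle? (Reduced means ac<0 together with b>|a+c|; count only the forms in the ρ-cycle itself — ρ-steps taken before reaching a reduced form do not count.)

D = 3492, ⌊√D⌋ = 59
river: ρ → (31,50,-8)
river: ρ → (-8,46,43)
river: ρ → (43,40,-11)
river: ρ → (-11,48,27)
river: ρ → (27,6,-32)
river: ρ → (-32,58,1)
river: ρ → (1,58,-32)
river: ρ → (-32,6,27)
river: ρ → (27,48,-11)
river: ρ → (-11,40,43)
river: ρ → (43,46,-8)
river: ρ → (-8,50,31)
river: ρ → (31,12,-27)
river: ρ → (-27,42,16)
river: ρ → (16,54,-9)
river: ρ → (-9,54,16)
river: ρ → (16,42,-27)
river: ρ → (-27,12,31)
ρ-cycle length = 18 (tail of 0 descent steps not counted)

18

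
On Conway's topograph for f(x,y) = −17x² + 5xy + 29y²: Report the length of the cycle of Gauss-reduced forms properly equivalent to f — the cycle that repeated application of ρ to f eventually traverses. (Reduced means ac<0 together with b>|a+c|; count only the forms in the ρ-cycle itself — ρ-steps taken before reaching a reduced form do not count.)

D = 1997, ⌊√D⌋ = 44
descent: ρ → (29,-5,-17)
descent: ρ → (-17,39,7)  [lands on river]
river: ρ → (7,31,-37)
river: ρ → (-37,43,1)
river: ρ → (1,43,-37)
river: ρ → (-37,31,7)
river: ρ → (7,39,-17)
river: ρ → (-17,29,17)
river: ρ → (17,39,-7)
river: ρ → (-7,31,37)
river: ρ → (37,43,-1)
river: ρ → (-1,43,37)
river: ρ → (37,31,-7)
river: ρ → (-7,39,17)
river: ρ → (17,29,-17)
ρ-cycle length = 14 (tail of 2 descent steps not counted)

14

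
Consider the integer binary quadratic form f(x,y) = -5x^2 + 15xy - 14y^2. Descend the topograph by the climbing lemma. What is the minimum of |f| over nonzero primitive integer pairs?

translate: b→5 (≡-15 mod 10), so (5,-15,14)→(5,5,4)
flip: (5,5,4)→(4,-5,5)
translate: b→3 (≡-5 mod 8), so (4,-5,5)→(4,3,4)
reduced (well bottom): (4,3,4) with a≤c, −a<b≤a
well minimum |f| = |-4| = 4 (negative-definite)

4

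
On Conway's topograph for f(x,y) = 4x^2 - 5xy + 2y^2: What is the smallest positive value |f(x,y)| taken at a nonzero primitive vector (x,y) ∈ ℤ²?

translate: b→3 (≡-5 mod 8), so (4,-5,2)→(4,3,1)
flip: (4,3,1)→(1,-3,4)
translate: b→1 (≡-3 mod 2), so (1,-3,4)→(1,1,2)
reduced (well bottom): (1,1,2) with a≤c, −a<b≤a
well minimum = a = 1

1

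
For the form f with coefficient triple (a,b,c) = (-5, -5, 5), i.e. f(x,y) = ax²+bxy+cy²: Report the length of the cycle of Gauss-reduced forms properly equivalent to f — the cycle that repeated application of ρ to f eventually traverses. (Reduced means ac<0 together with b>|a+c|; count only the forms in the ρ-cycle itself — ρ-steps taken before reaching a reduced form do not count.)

D = 125, ⌊√D⌋ = 11
descent: ρ → (5,5,-5)  [lands on river]
river: ρ → (-5,5,5)
ρ-cycle length = 2 (tail of 1 descent step not counted)

2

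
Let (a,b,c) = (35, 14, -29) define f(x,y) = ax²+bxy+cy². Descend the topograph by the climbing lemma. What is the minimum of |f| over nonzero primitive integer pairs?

river: ρ → (-29,44,20)
river: ρ → (20,36,-37)
river: ρ → (-37,38,19)
river: ρ → (19,38,-37)
river: ρ → (-37,36,20)
river: ρ → (20,44,-29)
river: ρ → (-29,14,35)
river: ρ → (35,56,-8)
river: ρ → (-8,56,35)
river: ρ → (35,14,-29)
closes: descent 0, river 10
min |a| on river = 8

8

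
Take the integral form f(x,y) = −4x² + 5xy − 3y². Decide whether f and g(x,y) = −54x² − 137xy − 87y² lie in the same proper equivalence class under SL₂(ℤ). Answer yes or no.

D₁ = -23, D₂ = -23
f is negative-definite; reduce −f:
−f: translate: b→3 (≡-5 mod 8), so (4,-5,3)→(4,3,2)
−f: flip: (4,3,2)→(2,-3,4)
−f: translate: b→1 (≡-3 mod 4), so (2,-3,4)→(2,1,3)
−f: reduced (well bottom): (2,1,3) with a≤c, −a<b≤a
flip sign back: reduced form of f is (-2,-1,-3)
g is negative-definite; reduce −g:
−g: translate: b→29 (≡137 mod 108), so (54,137,87)→(54,29,4)
−g: flip: (54,29,4)→(4,-29,54)
−g: translate: b→3 (≡-29 mod 8), so (4,-29,54)→(4,3,2)
−g: flip: (4,3,2)→(2,-3,4)
−g: translate: b→1 (≡-3 mod 4), so (2,-3,4)→(2,1,3)
−g: reduced (well bottom): (2,1,3) with a≤c, −a<b≤a
flip sign back: reduced form of g is (-2,-1,-3)
reduced forms (-2, -1, -3) vs (-2, -1, -3) ⇒ equivalent

yes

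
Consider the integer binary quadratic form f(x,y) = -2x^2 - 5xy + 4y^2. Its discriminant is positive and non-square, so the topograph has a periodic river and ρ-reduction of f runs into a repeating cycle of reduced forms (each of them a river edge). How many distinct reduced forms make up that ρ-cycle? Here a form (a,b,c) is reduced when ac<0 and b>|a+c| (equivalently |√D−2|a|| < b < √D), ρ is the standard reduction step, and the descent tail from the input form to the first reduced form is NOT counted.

D = 57, ⌊√D⌋ = 7
descent: ρ → (4,5,-2)  [lands on river]
river: ρ → (-2,7,1)
river: ρ → (1,7,-2)
river: ρ → (-2,5,4)
river: ρ → (4,3,-3)
river: ρ → (-3,3,4)
ρ-cycle length = 6 (tail of 1 descent step not counted)

6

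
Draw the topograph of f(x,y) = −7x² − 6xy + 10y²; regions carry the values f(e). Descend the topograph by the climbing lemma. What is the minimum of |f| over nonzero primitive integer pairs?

descent: ρ → (10,6,-7)  [lands on river]
river: ρ → (-7,8,9)
river: ρ → (9,10,-6)
river: ρ → (-6,14,5)
river: ρ → (5,16,-3)
river: ρ → (-3,14,10)
closes: descent 1, river 6
min |a| on river = 3

3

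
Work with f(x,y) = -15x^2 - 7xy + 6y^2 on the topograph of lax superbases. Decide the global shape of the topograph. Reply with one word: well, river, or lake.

D = b²−4ac = (-7)² − 4·(-15)·6 = 409
D > 0 non-square ⇒ indefinite ⇒ periodic river

river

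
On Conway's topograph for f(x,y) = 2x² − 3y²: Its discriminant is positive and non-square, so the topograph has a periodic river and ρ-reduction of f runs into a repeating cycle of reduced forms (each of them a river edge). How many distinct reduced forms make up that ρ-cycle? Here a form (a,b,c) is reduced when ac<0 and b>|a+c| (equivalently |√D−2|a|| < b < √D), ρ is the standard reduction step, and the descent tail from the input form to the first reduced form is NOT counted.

D = 24, ⌊√D⌋ = 4
descent: ρ → (-3,0,2)
descent: ρ → (2,4,-1)  [lands on river]
river: ρ → (-1,4,2)
ρ-cycle length = 2 (tail of 2 descent steps not counted)

2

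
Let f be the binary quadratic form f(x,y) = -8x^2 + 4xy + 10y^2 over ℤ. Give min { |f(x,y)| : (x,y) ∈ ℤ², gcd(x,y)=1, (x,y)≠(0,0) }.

river: ρ → (10,16,-2)
river: ρ → (-2,16,10)
river: ρ → (10,4,-8)
river: ρ → (-8,12,6)
river: ρ → (6,12,-8)
river: ρ → (-8,4,10)
closes: descent 0, river 6
min |a| on river = 2

2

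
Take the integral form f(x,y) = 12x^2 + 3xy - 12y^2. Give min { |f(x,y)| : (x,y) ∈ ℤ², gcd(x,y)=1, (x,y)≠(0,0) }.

river: ρ → (-12,21,3)
river: ρ → (3,21,-12)
river: ρ → (-12,3,12)
river: ρ → (12,21,-3)
river: ρ → (-3,21,12)
river: ρ → (12,3,-12)
closes: descent 0, river 6
min |a| on river = 3

3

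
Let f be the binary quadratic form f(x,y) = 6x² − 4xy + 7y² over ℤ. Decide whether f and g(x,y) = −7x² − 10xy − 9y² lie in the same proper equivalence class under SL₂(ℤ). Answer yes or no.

D₁ = -152, D₂ = -152
f: reduced (well bottom): (6,-4,7) with a≤c, −a<b≤a
g is negative-definite; reduce −g:
−g: translate: b→-4 (≡10 mod 14), so (7,10,9)→(7,-4,6)
−g: flip: (7,-4,6)→(6,4,7)
−g: reduced (well bottom): (6,4,7) with a≤c, −a<b≤a
flip sign back: reduced form of g is (-6,-4,-7)
reduced forms (6, -4, 7) vs (-6, -4, -7) ⇒ inequivalent

no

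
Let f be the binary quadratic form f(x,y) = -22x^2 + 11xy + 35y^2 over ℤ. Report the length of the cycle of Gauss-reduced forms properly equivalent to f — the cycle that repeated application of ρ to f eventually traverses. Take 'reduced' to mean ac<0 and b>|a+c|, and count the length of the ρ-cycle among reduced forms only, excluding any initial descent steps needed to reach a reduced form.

D = 3201, ⌊√D⌋ = 56
descent: ρ → (35,-11,-22)
descent: ρ → (-22,55,2)  [lands on river]
river: ρ → (2,53,-49)
river: ρ → (-49,45,6)
river: ρ → (6,51,-25)
river: ρ → (-25,49,8)
river: ρ → (8,47,-31)
river: ρ → (-31,15,24)
river: ρ → (24,33,-22)
ρ-cycle length = 8 (tail of 2 descent steps not counted)

8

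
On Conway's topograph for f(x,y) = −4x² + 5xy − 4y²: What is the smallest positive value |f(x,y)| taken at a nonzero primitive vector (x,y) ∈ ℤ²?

translate: b→3 (≡-5 mod 8), so (4,-5,4)→(4,3,3)
flip: (4,3,3)→(3,-3,4)
translate: b→3 (≡-3 mod 6), so (3,-3,4)→(3,3,4)
reduced (well bottom): (3,3,4) with a≤c, −a<b≤a
well minimum |f| = |-3| = 3 (negative-definite)

3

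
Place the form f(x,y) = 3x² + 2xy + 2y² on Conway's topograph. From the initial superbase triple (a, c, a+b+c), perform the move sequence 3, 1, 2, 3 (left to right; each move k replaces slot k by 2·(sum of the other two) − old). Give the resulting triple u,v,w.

start (3,2,7) = (f(1,0),f(0,1),f(1,1))
replace slot 3: 2·(3+2) − 7 = 3 → (3,2,3)
replace slot 1: 2·(2+3) − 3 = 7 → (7,2,3)
replace slot 2: 2·(7+3) − 2 = 18 → (7,18,3)
replace slot 3: 2·(7+18) − 3 = 47 → (7,18,47)

7,18,47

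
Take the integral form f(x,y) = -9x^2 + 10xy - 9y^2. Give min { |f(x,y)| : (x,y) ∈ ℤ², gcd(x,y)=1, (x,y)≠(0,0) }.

translate: b→8 (≡-10 mod 18), so (9,-10,9)→(9,8,8)
flip: (9,8,8)→(8,-8,9)
translate: b→8 (≡-8 mod 16), so (8,-8,9)→(8,8,9)
reduced (well bottom): (8,8,9) with a≤c, −a<b≤a
well minimum |f| = |-8| = 8 (negative-definite)

8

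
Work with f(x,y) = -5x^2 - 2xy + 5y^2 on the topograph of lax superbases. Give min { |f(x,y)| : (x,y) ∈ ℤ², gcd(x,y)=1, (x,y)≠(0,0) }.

descent: ρ → (5,2,-5)  [lands on river]
river: ρ → (-5,8,2)
river: ρ → (2,8,-5)
river: ρ → (-5,2,5)
river: ρ → (5,8,-2)
river: ρ → (-2,8,5)
closes: descent 1, river 6
min |a| on river = 2

2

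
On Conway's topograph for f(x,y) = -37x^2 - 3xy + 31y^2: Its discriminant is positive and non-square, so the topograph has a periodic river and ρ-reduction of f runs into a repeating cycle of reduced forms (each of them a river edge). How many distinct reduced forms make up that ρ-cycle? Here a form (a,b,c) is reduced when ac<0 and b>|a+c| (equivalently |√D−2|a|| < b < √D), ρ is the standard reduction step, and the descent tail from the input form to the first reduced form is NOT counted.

D = 4597, ⌊√D⌋ = 67
descent: ρ → (31,65,-3)  [lands on river]
river: ρ → (-3,67,9)
river: ρ → (9,59,-31)
river: ρ → (-31,65,3)
river: ρ → (3,67,-9)
river: ρ → (-9,59,31)
ρ-cycle length = 6 (tail of 1 descent step not counted)

6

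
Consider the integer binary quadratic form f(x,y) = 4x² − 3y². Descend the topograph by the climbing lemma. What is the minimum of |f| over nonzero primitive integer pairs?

descent: ρ → (-3,6,1)  [lands on river]
river: ρ → (1,6,-3)
closes: descent 1, river 2
min |a| on river = 1

1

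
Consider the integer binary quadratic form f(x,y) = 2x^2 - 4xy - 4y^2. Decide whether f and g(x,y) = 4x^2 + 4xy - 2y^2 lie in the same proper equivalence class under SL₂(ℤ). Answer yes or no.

D₁ = 48, D₂ = 48
river cycle of f (length 2): (-4, 4, 2), (2, 4, -4)
river cycle of g (length 2): (-2, 4, 4), (4, 4, -2)
cycles differ ⇒ inequivalent

no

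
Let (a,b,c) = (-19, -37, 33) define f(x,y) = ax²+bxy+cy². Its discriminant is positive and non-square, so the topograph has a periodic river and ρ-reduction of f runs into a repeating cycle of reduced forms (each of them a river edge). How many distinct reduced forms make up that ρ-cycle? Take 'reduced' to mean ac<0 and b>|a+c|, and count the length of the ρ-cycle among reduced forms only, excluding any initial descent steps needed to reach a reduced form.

D = 3877, ⌊√D⌋ = 62
descent: ρ → (33,37,-19)  [lands on river]
river: ρ → (-19,39,31)
river: ρ → (31,23,-27)
river: ρ → (-27,31,27)
river: ρ → (27,23,-31)
river: ρ → (-31,39,19)
river: ρ → (19,37,-33)
river: ρ → (-33,29,23)
river: ρ → (23,17,-39)
river: ρ → (-39,61,1)
river: ρ → (1,61,-39)
river: ρ → (-39,17,23)
river: ρ → (23,29,-33)
river: ρ → (-33,37,19)
river: ρ → (19,39,-31)
river: ρ → (-31,23,27)
river: ρ → (27,31,-27)
river: ρ → (-27,23,31)
river: ρ → (31,39,-19)
river: ρ → (-19,37,33)
river: ρ → (33,29,-23)
river: ρ → (-23,17,39)
river: ρ → (39,61,-1)
river: ρ → (-1,61,39)
river: ρ → (39,17,-23)
river: ρ → (-23,29,33)
ρ-cycle length = 26 (tail of 1 descent step not counted)

26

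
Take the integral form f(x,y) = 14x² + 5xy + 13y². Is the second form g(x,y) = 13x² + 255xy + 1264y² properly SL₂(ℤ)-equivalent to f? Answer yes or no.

D₁ = -703, D₂ = -703
f: flip: (14,5,13)→(13,-5,14)
f: reduced (well bottom): (13,-5,14) with a≤c, −a<b≤a
g: translate: b→-5 (≡255 mod 26), so (13,255,1264)→(13,-5,14)
g: reduced (well bottom): (13,-5,14) with a≤c, −a<b≤a
reduced forms (13, -5, 14) vs (13, -5, 14) ⇒ equivalent

yes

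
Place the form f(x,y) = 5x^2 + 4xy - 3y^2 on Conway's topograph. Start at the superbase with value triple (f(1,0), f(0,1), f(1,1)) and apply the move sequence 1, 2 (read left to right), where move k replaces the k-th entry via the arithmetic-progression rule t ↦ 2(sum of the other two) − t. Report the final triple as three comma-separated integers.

start (5,-3,6) = (f(1,0),f(0,1),f(1,1))
replace slot 1: 2·((-3)+6) − 5 = 1 → (1,-3,6)
replace slot 2: 2·(1+6) − (-3) = 17 → (1,17,6)

1,17,6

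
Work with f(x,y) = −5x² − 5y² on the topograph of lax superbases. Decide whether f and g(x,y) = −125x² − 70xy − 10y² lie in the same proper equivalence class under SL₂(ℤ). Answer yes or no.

D₁ = -100, D₂ = -100
f is negative-definite; reduce −f:
−f: reduced (well bottom): (5,0,5) with a≤c, −a<b≤a
flip sign back: reduced form of f is (-5,0,-5)
g is negative-definite; reduce −g:
−g: flip: (125,70,10)→(10,-70,125)
−g: translate: b→10 (≡-70 mod 20), so (10,-70,125)→(10,10,5)
−g: flip: (10,10,5)→(5,-10,10)
−g: translate: b→0 (≡-10 mod 10), so (5,-10,10)→(5,0,5)
−g: reduced (well bottom): (5,0,5) with a≤c, −a<b≤a
flip sign back: reduced form of g is (-5,0,-5)
reduced forms (-5, 0, -5) vs (-5, 0, -5) ⇒ equivalent

yes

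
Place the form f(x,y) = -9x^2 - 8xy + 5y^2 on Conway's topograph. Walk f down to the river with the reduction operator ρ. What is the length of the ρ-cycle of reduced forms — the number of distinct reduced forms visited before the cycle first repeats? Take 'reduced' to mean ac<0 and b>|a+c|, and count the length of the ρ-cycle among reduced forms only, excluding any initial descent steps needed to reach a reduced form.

D = 244, ⌊√D⌋ = 15
descent: ρ → (5,8,-9)  [lands on river]
river: ρ → (-9,10,4)
river: ρ → (4,14,-3)
river: ρ → (-3,10,12)
river: ρ → (12,14,-1)
river: ρ → (-1,14,12)
river: ρ → (12,10,-3)
river: ρ → (-3,14,4)
river: ρ → (4,10,-9)
river: ρ → (-9,8,5)
river: ρ → (5,12,-5)
river: ρ → (-5,8,9)
river: ρ → (9,10,-4)
river: ρ → (-4,14,3)
river: ρ → (3,10,-12)
river: ρ → (-12,14,1)
river: ρ → (1,14,-12)
river: ρ → (-12,10,3)
river: ρ → (3,14,-4)
river: ρ → (-4,10,9)
river: ρ → (9,8,-5)
river: ρ → (-5,12,5)
ρ-cycle length = 22 (tail of 1 descent step not counted)

22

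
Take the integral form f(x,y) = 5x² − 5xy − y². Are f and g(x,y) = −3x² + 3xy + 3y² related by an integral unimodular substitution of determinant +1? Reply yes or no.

D₁ = 45, D₂ = 45
river cycle of f (length 2): (-1, 5, 5), (5, 5, -1)
river cycle of g (length 2): (3, 3, -3), (-3, 3, 3)
cycles differ ⇒ inequivalent

no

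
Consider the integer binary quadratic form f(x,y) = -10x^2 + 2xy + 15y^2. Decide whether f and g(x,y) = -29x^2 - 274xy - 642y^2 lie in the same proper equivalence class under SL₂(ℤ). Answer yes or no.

D₁ = 604, D₂ = 604
river cycle of f (length 20): (-10, 22, 3), (3, 20, -17), (-17, 14, 6), (6, 22, -5), (-5, 18, 14), (14, 10, -9), (-9, 8, 15), (15, 22, -2), (-2, 22, 15), (15, 8, -9), … (10 more)
river cycle of g (length 20): (3, 20, -17), (-17, 14, 6), (6, 22, -5), (-5, 18, 14), (14, 10, -9), (-9, 8, 15), (15, 22, -2), (-2, 22, 15), (15, 8, -9), (-9, 10, 14), … (10 more)
cycles coincide ⇒ equivalent

yes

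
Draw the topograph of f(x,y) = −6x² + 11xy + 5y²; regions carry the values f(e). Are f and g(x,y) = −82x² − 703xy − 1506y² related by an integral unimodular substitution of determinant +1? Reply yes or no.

D₁ = 241, D₂ = 241
river cycle of f (length 38): (5, 9, -8), (-8, 7, 6), (6, 5, -9), (-9, 13, 2), (2, 15, -2), (-2, 13, 9), (9, 5, -6), (-6, 7, 8), (8, 9, -5), (-5, 11, 6), … (28 more)
river cycle of g (length 38): (-6, 11, 5), (5, 9, -8), (-8, 7, 6), (6, 5, -9), (-9, 13, 2), (2, 15, -2), (-2, 13, 9), (9, 5, -6), (-6, 7, 8), (8, 9, -5), … (28 more)
cycles coincide ⇒ equivalent

yes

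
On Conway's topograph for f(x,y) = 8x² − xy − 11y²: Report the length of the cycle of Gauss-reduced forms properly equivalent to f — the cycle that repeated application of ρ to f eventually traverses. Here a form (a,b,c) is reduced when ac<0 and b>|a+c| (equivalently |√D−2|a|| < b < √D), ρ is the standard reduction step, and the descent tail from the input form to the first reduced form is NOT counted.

D = 353, ⌊√D⌋ = 18
descent: ρ → (-11,1,8)
descent: ρ → (8,15,-4)  [lands on river]
river: ρ → (-4,17,4)
river: ρ → (4,15,-8)
river: ρ → (-8,17,2)
river: ρ → (2,15,-16)
river: ρ → (-16,17,1)
river: ρ → (1,17,-16)
river: ρ → (-16,15,2)
river: ρ → (2,17,-8)
river: ρ → (-8,15,4)
river: ρ → (4,17,-4)
river: ρ → (-4,15,8)
river: ρ → (8,17,-2)
river: ρ → (-2,15,16)
river: ρ → (16,17,-1)
river: ρ → (-1,17,16)
river: ρ → (16,15,-2)
river: ρ → (-2,17,8)
ρ-cycle length = 18 (tail of 2 descent steps not counted)

18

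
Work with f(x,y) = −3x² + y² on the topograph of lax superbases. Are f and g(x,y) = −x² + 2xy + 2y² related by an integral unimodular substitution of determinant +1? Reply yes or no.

D₁ = 12, D₂ = 12
river cycle of f (length 2): (1, 2, -2), (-2, 2, 1)
river cycle of g (length 2): (2, 2, -1), (-1, 2, 2)
cycles differ ⇒ inequivalent

no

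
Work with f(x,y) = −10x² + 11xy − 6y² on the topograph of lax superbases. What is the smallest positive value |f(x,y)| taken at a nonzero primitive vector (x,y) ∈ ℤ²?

translate: b→9 (≡-11 mod 20), so (10,-11,6)→(10,9,5)
flip: (10,9,5)→(5,-9,10)
translate: b→1 (≡-9 mod 10), so (5,-9,10)→(5,1,6)
reduced (well bottom): (5,1,6) with a≤c, −a<b≤a
well minimum |f| = |-5| = 5 (negative-definite)

5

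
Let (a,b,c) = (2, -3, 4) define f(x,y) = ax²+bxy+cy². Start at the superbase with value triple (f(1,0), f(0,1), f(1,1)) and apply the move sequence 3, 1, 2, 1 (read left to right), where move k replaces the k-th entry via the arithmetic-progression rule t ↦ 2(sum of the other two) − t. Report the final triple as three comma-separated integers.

start (2,4,3) = (f(1,0),f(0,1),f(1,1))
replace slot 3: 2·(2+4) − 3 = 9 → (2,4,9)
replace slot 1: 2·(4+9) − 2 = 24 → (24,4,9)
replace slot 2: 2·(24+9) − 4 = 62 → (24,62,9)
replace slot 1: 2·(62+9) − 24 = 118 → (118,62,9)

118,62,9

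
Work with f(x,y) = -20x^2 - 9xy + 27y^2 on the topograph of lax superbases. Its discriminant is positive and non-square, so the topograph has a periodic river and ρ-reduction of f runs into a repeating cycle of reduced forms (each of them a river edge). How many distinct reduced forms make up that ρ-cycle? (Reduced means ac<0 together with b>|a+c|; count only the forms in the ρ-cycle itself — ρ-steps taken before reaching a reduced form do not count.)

D = 2241, ⌊√D⌋ = 47
descent: ρ → (27,9,-20)  [lands on river]
river: ρ → (-20,31,16)
river: ρ → (16,33,-18)
river: ρ → (-18,39,10)
river: ρ → (10,41,-14)
river: ρ → (-14,43,7)
river: ρ → (7,41,-20)
river: ρ → (-20,39,9)
river: ρ → (9,33,-32)
river: ρ → (-32,31,10)
river: ρ → (10,29,-35)
river: ρ → (-35,41,4)
river: ρ → (4,47,-2)
river: ρ → (-2,45,27)
ρ-cycle length = 14 (tail of 1 descent step not counted)

14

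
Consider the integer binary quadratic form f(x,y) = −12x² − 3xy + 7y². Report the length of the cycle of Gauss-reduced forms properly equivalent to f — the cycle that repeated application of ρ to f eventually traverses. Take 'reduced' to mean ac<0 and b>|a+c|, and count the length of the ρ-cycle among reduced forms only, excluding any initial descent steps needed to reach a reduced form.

D = 345, ⌊√D⌋ = 18
descent: ρ → (7,17,-2)  [lands on river]
river: ρ → (-2,15,15)
river: ρ → (15,15,-2)
river: ρ → (-2,17,7)
river: ρ → (7,11,-8)
river: ρ → (-8,5,10)
river: ρ → (10,15,-3)
river: ρ → (-3,15,10)
river: ρ → (10,5,-8)
river: ρ → (-8,11,7)
ρ-cycle length = 10 (tail of 1 descent step not counted)

10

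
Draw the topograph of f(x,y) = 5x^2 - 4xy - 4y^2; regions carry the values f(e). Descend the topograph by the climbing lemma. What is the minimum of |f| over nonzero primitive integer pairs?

descent: ρ → (-4,4,5)  [lands on river]
river: ρ → (5,6,-3)
river: ρ → (-3,6,5)
river: ρ → (5,4,-4)
closes: descent 1, river 4
min |a| on river = 3

3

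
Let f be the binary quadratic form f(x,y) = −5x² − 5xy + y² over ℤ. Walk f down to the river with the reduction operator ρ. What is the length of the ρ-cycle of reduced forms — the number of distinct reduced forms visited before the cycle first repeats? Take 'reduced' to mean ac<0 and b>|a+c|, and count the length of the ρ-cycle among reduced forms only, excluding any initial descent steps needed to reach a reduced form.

D = 45, ⌊√D⌋ = 6
descent: ρ → (1,5,-5)  [lands on river]
river: ρ → (-5,5,1)
ρ-cycle length = 2 (tail of 1 descent step not counted)

2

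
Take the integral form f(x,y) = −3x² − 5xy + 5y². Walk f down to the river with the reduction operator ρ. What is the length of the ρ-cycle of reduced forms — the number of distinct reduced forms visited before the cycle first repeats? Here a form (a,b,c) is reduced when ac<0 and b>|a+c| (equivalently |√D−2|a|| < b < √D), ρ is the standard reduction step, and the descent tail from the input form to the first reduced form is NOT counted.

D = 85, ⌊√D⌋ = 9
descent: ρ → (5,5,-3)  [lands on river]
river: ρ → (-3,7,3)
river: ρ → (3,5,-5)
river: ρ → (-5,5,3)
river: ρ → (3,7,-3)
river: ρ → (-3,5,5)
ρ-cycle length = 6 (tail of 1 descent step not counted)

6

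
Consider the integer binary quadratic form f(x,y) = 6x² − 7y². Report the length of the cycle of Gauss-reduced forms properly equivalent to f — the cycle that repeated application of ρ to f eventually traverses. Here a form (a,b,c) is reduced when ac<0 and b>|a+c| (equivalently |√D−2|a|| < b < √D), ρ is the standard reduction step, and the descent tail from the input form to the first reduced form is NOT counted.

D = 168, ⌊√D⌋ = 12
descent: ρ → (-7,0,6)
descent: ρ → (6,12,-1)  [lands on river]
river: ρ → (-1,12,6)
ρ-cycle length = 2 (tail of 2 descent steps not counted)

2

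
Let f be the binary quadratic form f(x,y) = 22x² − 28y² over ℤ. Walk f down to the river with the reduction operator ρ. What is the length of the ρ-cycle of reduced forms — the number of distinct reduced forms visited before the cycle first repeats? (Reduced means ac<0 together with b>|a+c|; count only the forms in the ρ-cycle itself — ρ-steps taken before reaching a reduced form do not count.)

D = 2464, ⌊√D⌋ = 49
descent: ρ → (-28,0,22)
descent: ρ → (22,44,-6)  [lands on river]
river: ρ → (-6,40,36)
river: ρ → (36,32,-10)
river: ρ → (-10,48,4)
river: ρ → (4,48,-10)
river: ρ → (-10,32,36)
river: ρ → (36,40,-6)
river: ρ → (-6,44,22)
ρ-cycle length = 8 (tail of 2 descent steps not counted)

8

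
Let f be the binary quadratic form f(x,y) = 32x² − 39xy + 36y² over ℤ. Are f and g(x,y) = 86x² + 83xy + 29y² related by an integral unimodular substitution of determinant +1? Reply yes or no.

D₁ = -3087, D₂ = -3087
f: translate: b→25 (≡-39 mod 64), so (32,-39,36)→(32,25,29)
f: flip: (32,25,29)→(29,-25,32)
f: reduced (well bottom): (29,-25,32) with a≤c, −a<b≤a
g: flip: (86,83,29)→(29,-83,86)
g: translate: b→-25 (≡-83 mod 58), so (29,-83,86)→(29,-25,32)
g: reduced (well bottom): (29,-25,32) with a≤c, −a<b≤a
reduced forms (29, -25, 32) vs (29, -25, 32) ⇒ equivalent

yes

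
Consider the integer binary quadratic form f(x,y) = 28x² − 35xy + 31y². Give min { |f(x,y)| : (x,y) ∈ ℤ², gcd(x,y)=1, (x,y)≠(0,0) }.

translate: b→21 (≡-35 mod 56), so (28,-35,31)→(28,21,24)
flip: (28,21,24)→(24,-21,28)
reduced (well bottom): (24,-21,28) with a≤c, −a<b≤a
well minimum = a = 24

24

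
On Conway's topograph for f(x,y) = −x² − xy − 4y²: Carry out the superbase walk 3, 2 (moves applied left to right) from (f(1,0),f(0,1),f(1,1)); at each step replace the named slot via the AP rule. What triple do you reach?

start (-1,-4,-6) = (f(1,0),f(0,1),f(1,1))
replace slot 3: 2·((-1)+(-4)) − (-6) = -4 → (-1,-4,-4)
replace slot 2: 2·((-1)+(-4)) − (-4) = -6 → (-1,-6,-4)

-1,-6,-4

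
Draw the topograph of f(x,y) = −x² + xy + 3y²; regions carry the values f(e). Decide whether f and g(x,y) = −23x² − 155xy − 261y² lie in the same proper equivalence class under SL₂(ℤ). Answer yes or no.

D₁ = 13, D₂ = 13
river cycle of f (length 2): (-1, 3, 1), (1, 3, -1)
river cycle of g (length 2): (1, 3, -1), (-1, 3, 1)
cycles coincide ⇒ equivalent

yes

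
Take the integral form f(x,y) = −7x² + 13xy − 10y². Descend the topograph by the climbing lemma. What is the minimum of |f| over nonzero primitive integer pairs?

translate: b→1 (≡-13 mod 14), so (7,-13,10)→(7,1,4)
flip: (7,1,4)→(4,-1,7)
reduced (well bottom): (4,-1,7) with a≤c, −a<b≤a
well minimum |f| = |-4| = 4 (negative-definite)

4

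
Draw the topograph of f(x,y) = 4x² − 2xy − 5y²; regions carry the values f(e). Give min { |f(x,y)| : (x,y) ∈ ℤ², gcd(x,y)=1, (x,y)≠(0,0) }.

descent: ρ → (-5,2,4)  [lands on river]
river: ρ → (4,6,-3)
river: ρ → (-3,6,4)
river: ρ → (4,2,-5)
river: ρ → (-5,8,1)
river: ρ → (1,8,-5)
closes: descent 1, river 6
min |a| on river = 1

1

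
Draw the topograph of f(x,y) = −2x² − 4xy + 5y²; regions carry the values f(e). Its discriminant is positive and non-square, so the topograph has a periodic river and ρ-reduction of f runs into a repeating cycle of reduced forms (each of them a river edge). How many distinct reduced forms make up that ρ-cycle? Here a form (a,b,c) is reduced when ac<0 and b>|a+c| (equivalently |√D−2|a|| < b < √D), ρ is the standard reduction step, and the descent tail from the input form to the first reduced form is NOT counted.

D = 56, ⌊√D⌋ = 7
descent: ρ → (5,4,-2)  [lands on river]
river: ρ → (-2,4,5)
river: ρ → (5,6,-1)
river: ρ → (-1,6,5)
ρ-cycle length = 4 (tail of 1 descent step not counted)

4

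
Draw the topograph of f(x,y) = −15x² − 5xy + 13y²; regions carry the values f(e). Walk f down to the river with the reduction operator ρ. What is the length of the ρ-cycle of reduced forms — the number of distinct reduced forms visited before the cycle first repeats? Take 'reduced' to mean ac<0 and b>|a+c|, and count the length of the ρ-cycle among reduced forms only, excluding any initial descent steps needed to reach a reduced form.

D = 805, ⌊√D⌋ = 28
descent: ρ → (13,5,-15)  [lands on river]
river: ρ → (-15,25,3)
river: ρ → (3,23,-23)
river: ρ → (-23,23,3)
river: ρ → (3,25,-15)
river: ρ → (-15,5,13)
river: ρ → (13,21,-7)
river: ρ → (-7,21,13)
ρ-cycle length = 8 (tail of 1 descent step not counted)

8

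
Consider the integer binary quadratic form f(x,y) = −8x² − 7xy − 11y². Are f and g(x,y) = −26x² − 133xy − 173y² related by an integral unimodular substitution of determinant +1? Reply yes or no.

D₁ = -303, D₂ = -303
f is negative-definite; reduce −f:
−f: reduced (well bottom): (8,7,11) with a≤c, −a<b≤a
flip sign back: reduced form of f is (-8,-7,-11)
g is negative-definite; reduce −g:
−g: translate: b→-23 (≡133 mod 52), so (26,133,173)→(26,-23,8)
−g: flip: (26,-23,8)→(8,23,26)
−g: translate: b→7 (≡23 mod 16), so (8,23,26)→(8,7,11)
−g: reduced (well bottom): (8,7,11) with a≤c, −a<b≤a
flip sign back: reduced form of g is (-8,-7,-11)
reduced forms (-8, -7, -11) vs (-8, -7, -11) ⇒ equivalent

yes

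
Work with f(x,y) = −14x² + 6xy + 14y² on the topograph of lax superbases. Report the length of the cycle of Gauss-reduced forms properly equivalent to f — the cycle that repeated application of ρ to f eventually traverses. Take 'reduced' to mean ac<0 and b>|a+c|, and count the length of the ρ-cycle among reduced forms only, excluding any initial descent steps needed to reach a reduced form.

D = 820, ⌊√D⌋ = 28
river: ρ → (14,22,-6)
river: ρ → (-6,26,6)
river: ρ → (6,22,-14)
river: ρ → (-14,6,14)
ρ-cycle length = 4 (tail of 0 descent steps not counted)

4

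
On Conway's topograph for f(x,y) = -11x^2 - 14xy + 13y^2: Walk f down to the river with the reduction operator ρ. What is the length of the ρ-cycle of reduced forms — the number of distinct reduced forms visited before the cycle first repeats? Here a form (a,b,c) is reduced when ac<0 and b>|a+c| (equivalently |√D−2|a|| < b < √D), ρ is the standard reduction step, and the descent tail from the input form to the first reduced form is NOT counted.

D = 768, ⌊√D⌋ = 27
descent: ρ → (13,14,-11)  [lands on river]
river: ρ → (-11,8,16)
river: ρ → (16,24,-3)
river: ρ → (-3,24,16)
river: ρ → (16,8,-11)
river: ρ → (-11,14,13)
river: ρ → (13,12,-12)
river: ρ → (-12,12,13)
ρ-cycle length = 8 (tail of 1 descent step not counted)

8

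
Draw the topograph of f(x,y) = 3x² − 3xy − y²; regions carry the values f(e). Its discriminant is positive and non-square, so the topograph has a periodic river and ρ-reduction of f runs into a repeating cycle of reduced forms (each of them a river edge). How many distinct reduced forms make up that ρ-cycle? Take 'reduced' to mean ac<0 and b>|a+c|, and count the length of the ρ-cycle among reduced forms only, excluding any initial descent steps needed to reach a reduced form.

D = 21, ⌊√D⌋ = 4
descent: ρ → (-1,3,3)  [lands on river]
river: ρ → (3,3,-1)
ρ-cycle length = 2 (tail of 1 descent step not counted)

2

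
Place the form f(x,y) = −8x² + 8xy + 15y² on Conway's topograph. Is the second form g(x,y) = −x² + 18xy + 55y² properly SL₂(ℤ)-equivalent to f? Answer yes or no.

D₁ = 544, D₂ = 544
river cycle of f (length 4): (15, 22, -1), (-1, 22, 15), (15, 8, -8), (-8, 8, 15)
river cycle of g (length 4): (-1, 22, 15), (15, 8, -8), (-8, 8, 15), (15, 22, -1)
cycles coincide ⇒ equivalent

yes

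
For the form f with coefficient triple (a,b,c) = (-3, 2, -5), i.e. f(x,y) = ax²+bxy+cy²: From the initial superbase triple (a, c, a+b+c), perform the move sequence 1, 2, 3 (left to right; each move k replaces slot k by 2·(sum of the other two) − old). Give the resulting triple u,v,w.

start (-3,-5,-6) = (f(1,0),f(0,1),f(1,1))
replace slot 1: 2·((-5)+(-6)) − (-3) = -19 → (-19,-5,-6)
replace slot 2: 2·((-19)+(-6)) − (-5) = -45 → (-19,-45,-6)
replace slot 3: 2·((-19)+(-45)) − (-6) = -122 → (-19,-45,-122)

-19,-45,-122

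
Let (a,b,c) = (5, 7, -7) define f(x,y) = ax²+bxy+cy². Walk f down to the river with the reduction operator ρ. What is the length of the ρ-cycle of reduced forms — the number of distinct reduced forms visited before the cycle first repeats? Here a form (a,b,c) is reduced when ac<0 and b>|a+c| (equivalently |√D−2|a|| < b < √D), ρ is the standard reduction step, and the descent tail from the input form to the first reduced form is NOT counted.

D = 189, ⌊√D⌋ = 13
river: ρ → (-7,7,5)
river: ρ → (5,13,-1)
river: ρ → (-1,13,5)
river: ρ → (5,7,-7)
ρ-cycle length = 4 (tail of 0 descent steps not counted)

4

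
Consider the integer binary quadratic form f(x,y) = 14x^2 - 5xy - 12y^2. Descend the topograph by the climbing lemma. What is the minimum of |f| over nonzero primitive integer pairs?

descent: ρ → (-12,5,14)  [lands on river]
river: ρ → (14,23,-3)
river: ρ → (-3,25,6)
river: ρ → (6,23,-7)
river: ρ → (-7,19,12)
river: ρ → (12,5,-14)
river: ρ → (-14,23,3)
river: ρ → (3,25,-6)
river: ρ → (-6,23,7)
river: ρ → (7,19,-12)
closes: descent 1, river 10
min |a| on river = 3

3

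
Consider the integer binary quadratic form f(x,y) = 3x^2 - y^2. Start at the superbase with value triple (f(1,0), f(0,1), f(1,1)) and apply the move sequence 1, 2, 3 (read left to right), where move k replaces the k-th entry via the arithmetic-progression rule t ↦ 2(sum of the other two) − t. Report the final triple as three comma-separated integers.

start (3,-1,2) = (f(1,0),f(0,1),f(1,1))
replace slot 1: 2·((-1)+2) − 3 = -1 → (-1,-1,2)
replace slot 2: 2·((-1)+2) − (-1) = 3 → (-1,3,2)
replace slot 3: 2·((-1)+3) − 2 = 2 → (-1,3,2)

-1,3,2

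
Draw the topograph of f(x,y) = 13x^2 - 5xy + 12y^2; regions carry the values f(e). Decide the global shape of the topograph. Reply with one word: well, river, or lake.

D = b²−4ac = (-5)² − 4·13·12 = -599
D < 0 ⇒ definite ⇒ every region one sign ⇒ single well

well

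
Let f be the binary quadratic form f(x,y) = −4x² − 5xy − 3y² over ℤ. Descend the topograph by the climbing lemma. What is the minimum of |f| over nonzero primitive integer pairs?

translate: b→-3 (≡5 mod 8), so (4,5,3)→(4,-3,2)
flip: (4,-3,2)→(2,3,4)
translate: b→-1 (≡3 mod 4), so (2,3,4)→(2,-1,3)
reduced (well bottom): (2,-1,3) with a≤c, −a<b≤a
well minimum |f| = |-2| = 2 (negative-definite)

2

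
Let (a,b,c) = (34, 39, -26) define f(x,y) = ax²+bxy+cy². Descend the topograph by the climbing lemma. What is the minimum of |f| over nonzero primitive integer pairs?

river: ρ → (-26,65,8)
river: ρ → (8,63,-34)
river: ρ → (-34,5,37)
river: ρ → (37,69,-2)
river: ρ → (-2,71,2)
river: ρ → (2,69,-37)
river: ρ → (-37,5,34)
river: ρ → (34,63,-8)
river: ρ → (-8,65,26)
river: ρ → (26,39,-34)
river: ρ → (-34,29,31)
river: ρ → (31,33,-32)
river: ρ → (-32,31,32)
river: ρ → (32,33,-31)
river: ρ → (-31,29,34)
river: ρ → (34,39,-26)
closes: descent 0, river 16
min |a| on river = 2

2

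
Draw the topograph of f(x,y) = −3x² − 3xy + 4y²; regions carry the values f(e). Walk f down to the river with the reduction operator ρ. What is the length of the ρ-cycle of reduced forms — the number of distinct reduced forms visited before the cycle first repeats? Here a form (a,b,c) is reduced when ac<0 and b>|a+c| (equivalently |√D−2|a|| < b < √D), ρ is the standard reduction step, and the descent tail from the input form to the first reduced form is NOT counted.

D = 57, ⌊√D⌋ = 7
descent: ρ → (4,3,-3)  [lands on river]
river: ρ → (-3,3,4)
river: ρ → (4,5,-2)
river: ρ → (-2,7,1)
river: ρ → (1,7,-2)
river: ρ → (-2,5,4)
ρ-cycle length = 6 (tail of 1 descent step not counted)

6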